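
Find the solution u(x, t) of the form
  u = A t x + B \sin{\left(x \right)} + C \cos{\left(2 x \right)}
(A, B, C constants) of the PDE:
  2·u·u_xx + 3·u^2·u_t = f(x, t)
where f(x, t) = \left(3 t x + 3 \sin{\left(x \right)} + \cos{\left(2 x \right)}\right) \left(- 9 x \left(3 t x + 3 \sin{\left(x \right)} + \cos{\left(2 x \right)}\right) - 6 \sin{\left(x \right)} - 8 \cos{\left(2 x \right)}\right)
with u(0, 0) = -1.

Answer: u(x, t) = - 3 t x - 3 \sin{\left(x \right)} - \cos{\left(2 x \right)}

Derivation:
Substitute the ansatz u = A t x + B \sin{\left(x \right)} + C \cos{\left(2 x \right)} into the left-hand side.
Derivatives of the ansatz:
  u_xx = - B \sin{\left(x \right)} - 4 C \cos{\left(2 x \right)}
  u_t = A x
Term by term:
  2·u·u_xx = - 2 A B t x \sin{\left(x \right)} - 8 A C t x \cos{\left(2 x \right)} - 2 B^{2} \sin^{2}{\left(x \right)} - 10 B C \sin{\left(x \right)} \cos{\left(2 x \right)} - 8 C^{2} \cos^{2}{\left(2 x \right)}
  3·u^2·u_t = 3 A^{3} t^{2} x^{3} + 6 A^{2} B t x^{2} \sin{\left(x \right)} + 6 A^{2} C t x^{2} \cos{\left(2 x \right)} + 3 A B^{2} x \sin^{2}{\left(x \right)} + 6 A B C x \sin{\left(x \right)} \cos{\left(2 x \right)} + 3 A C^{2} x \cos^{2}{\left(2 x \right)}
So the left-hand side equals
  3 A^{3} t^{2} x^{3} + 6 A^{2} B t x^{2} \sin{\left(x \right)} + 6 A^{2} C t x^{2} \cos{\left(2 x \right)} + 3 A B^{2} x \sin^{2}{\left(x \right)} + 6 A B C x \sin{\left(x \right)} \cos{\left(2 x \right)} - 2 A B t x \sin{\left(x \right)} + 3 A C^{2} x \cos^{2}{\left(2 x \right)} - 8 A C t x \cos{\left(2 x \right)} - 2 B^{2} \sin^{2}{\left(x \right)} - 10 B C \sin{\left(x \right)} \cos{\left(2 x \right)} - 8 C^{2} \cos^{2}{\left(2 x \right)}
This must equal f(x, t) identically; expanded, f = - 81 t^{2} x^{3} - 162 t x^{2} \sin{\left(x \right)} - 54 t x^{2} \cos{\left(2 x \right)} - 18 t x \sin{\left(x \right)} - 24 t x \cos{\left(2 x \right)} - 81 x \sin^{2}{\left(x \right)} - 54 x \sin{\left(x \right)} \cos{\left(2 x \right)} - 9 x \cos^{2}{\left(2 x \right)} - 18 \sin^{2}{\left(x \right)} - 30 \sin{\left(x \right)} \cos{\left(2 x \right)} - 8 \cos^{2}{\left(2 x \right)}.
Matching coefficients of the independent functions:
  [t^{2} x^{3}]:  3 A^{3} = -81
  [x \sin^{2}{\left(x \right)}]:  3 A B^{2} = -81
  [x \cos^{2}{\left(2 x \right)}]:  3 A C^{2} = -9
  [\sin{\left(x \right)} \cos{\left(2 x \right)}]:  - 10 B C = -30
  [t x \sin{\left(x \right)}]:  - 2 A B = -18
  [t x \cos{\left(2 x \right)}]:  - 8 A C = -24
  [t x^{2} \sin{\left(x \right)}]:  6 A^{2} B = -162
  [t x^{2} \cos{\left(2 x \right)}]:  6 A^{2} C = -54
  [x \sin{\left(x \right)} \cos{\left(2 x \right)}]:  6 A B C = -54
  [\sin^{2}{\left(x \right)}]:  - 2 B^{2} = -18
  [\cos^{2}{\left(2 x \right)}]:  - 8 C^{2} = -8
Solving: A = -3, B = -3, C = -1.
Check against the point condition:
  u(0, 0) = -1  ⟹  C = -1  ✓
Hence u(x, t) = - 3 t x - 3 \sin{\left(x \right)} - \cos{\left(2 x \right)}.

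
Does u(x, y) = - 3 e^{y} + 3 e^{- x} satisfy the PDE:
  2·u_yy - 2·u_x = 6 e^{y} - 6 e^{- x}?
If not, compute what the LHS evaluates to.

Evaluate each term of the left-hand side for u = - 3 e^{y} + 3 e^{- x}.
Derivatives:
  u_yy = - 3 e^{y}
  u_x = - 3 e^{- x}
Terms:
  2·u_yy = - 6 e^{y}
  -2·u_x = 6 e^{- x}
Sum: LHS = - 6 e^{y} + 6 e^{- x}
Given right-hand side: 6 e^{y} - 6 e^{- x}. Difference LHS − RHS = - 12 e^{y} + 12 e^{- x} ≠ 0, so u is not a solution.

Answer: No, the LHS evaluates to - 6 e^{y} + 6 e^{- x}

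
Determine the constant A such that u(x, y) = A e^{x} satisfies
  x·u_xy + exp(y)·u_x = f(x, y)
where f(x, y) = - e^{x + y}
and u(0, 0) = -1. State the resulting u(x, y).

Answer: u(x, y) = - e^{x}

Derivation:
Substitute the ansatz u = A e^{x} into the left-hand side.
Derivatives of the ansatz:
  u_xy = 0
  u_x = A e^{x}
Term by term:
  x·u_xy = 0
  exp(y)·u_x = A e^{x} e^{y}
So the left-hand side equals
  A e^{x} e^{y}
This must equal f(x, y) identically; expanded, f = - e^{x} e^{y}.
Matching coefficients of the independent functions:
  [e^{x} e^{y}]:  A = -1
Solving: A = -1.
Check against the point condition:
  u(0, 0) = -1  ⟹  A = -1  ✓
Hence u(x, y) = - e^{x}.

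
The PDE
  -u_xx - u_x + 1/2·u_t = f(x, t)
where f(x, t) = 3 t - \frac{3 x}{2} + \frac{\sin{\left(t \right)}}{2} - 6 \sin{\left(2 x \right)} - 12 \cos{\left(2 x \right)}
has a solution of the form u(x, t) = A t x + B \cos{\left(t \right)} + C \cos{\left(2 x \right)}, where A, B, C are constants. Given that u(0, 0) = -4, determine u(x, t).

Answer: u(x, t) = - 3 t x - \cos{\left(t \right)} - 3 \cos{\left(2 x \right)}

Derivation:
Substitute the ansatz u = A t x + B \cos{\left(t \right)} + C \cos{\left(2 x \right)} into the left-hand side.
Derivatives of the ansatz:
  u_xx = - 4 C \cos{\left(2 x \right)}
  u_x = A t - 2 C \sin{\left(2 x \right)}
  u_t = A x - B \sin{\left(t \right)}
Term by term:
  -u_xx = 4 C \cos{\left(2 x \right)}
  -u_x = - A t + 2 C \sin{\left(2 x \right)}
  1/2·u_t = \frac{A x}{2} - \frac{B \sin{\left(t \right)}}{2}
So the left-hand side equals
  - A t + \frac{A x}{2} - \frac{B \sin{\left(t \right)}}{2} + 2 C \sin{\left(2 x \right)} + 4 C \cos{\left(2 x \right)}
This must equal f(x, t) = 3 t - \frac{3 x}{2} + \frac{\sin{\left(t \right)}}{2} - 6 \sin{\left(2 x \right)} - 12 \cos{\left(2 x \right)} identically.
Matching coefficients of the independent functions:
  [t]:  - A = 3
  [x]:  \frac{A}{2} = - \frac{3}{2}
  [\sin{\left(t \right)}]:  - \frac{B}{2} = \frac{1}{2}
  [\sin{\left(2 x \right)}]:  2 C = -6
  [\cos{\left(2 x \right)}]:  4 C = -12
Solving: A = -3, B = -1, C = -3.
Check against the point condition:
  u(0, 0) = -4  ⟹  B + C = -4  ✓
Hence u(x, t) = - 3 t x - \cos{\left(t \right)} - 3 \cos{\left(2 x \right)}.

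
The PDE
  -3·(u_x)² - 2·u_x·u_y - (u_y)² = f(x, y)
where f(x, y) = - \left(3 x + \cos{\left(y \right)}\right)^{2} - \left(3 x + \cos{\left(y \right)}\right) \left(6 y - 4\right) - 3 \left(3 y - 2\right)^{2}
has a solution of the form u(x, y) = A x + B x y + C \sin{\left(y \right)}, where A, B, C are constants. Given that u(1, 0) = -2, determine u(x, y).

Substitute the ansatz u = A x + B x y + C \sin{\left(y \right)} into the left-hand side.
Derivatives of the ansatz:
  u_x = A + B y
  u_y = B x + C \cos{\left(y \right)}
Term by term:
  -3·(u_x)² = - 3 A^{2} - 6 A B y - 3 B^{2} y^{2}
  -2·u_x·u_y = - 2 A B x - 2 A C \cos{\left(y \right)} - 2 B^{2} x y - 2 B C y \cos{\left(y \right)}
  -(u_y)² = - B^{2} x^{2} - 2 B C x \cos{\left(y \right)} - C^{2} \cos^{2}{\left(y \right)}
So the left-hand side equals
  - 3 A^{2} - 2 A B x - 6 A B y - 2 A C \cos{\left(y \right)} - B^{2} x^{2} - 2 B^{2} x y - 3 B^{2} y^{2} - 2 B C x \cos{\left(y \right)} - 2 B C y \cos{\left(y \right)} - C^{2} \cos^{2}{\left(y \right)}
This must equal f(x, y) identically; expanded, f = - 9 x^{2} - 18 x y - 6 x \cos{\left(y \right)} + 12 x - 27 y^{2} - 6 y \cos{\left(y \right)} + 36 y - \cos^{2}{\left(y \right)} + 4 \cos{\left(y \right)} - 12.
Matching coefficients of the independent functions:
  [constant term]:  - 3 A^{2} = -12
  [x]:  - 2 A B = 12
  [x^{2}]:  - B^{2} = -9
  [y]:  - 6 A B = 36
  [y^{2}]:  - 3 B^{2} = -27
  [x y]:  - 2 B^{2} = -18
  [x \cos{\left(y \right)}, y \cos{\left(y \right)}]:  - 2 B C = -6
  [\cos{\left(y \right)}]:  - 2 A C = 4
  [\cos^{2}{\left(y \right)}]:  - C^{2} = -1
These equations allow (A, B, C) = (-2, 3, 1) or (2, -3, -1).
Impose the point condition(s):
  u(1, 0) = -2  ⟹  A = -2
Only A = -2, B = 3, C = 1 satisfies everything.
Hence u(x, y) = 3 x y - 2 x + \sin{\left(y \right)}.

Answer: u(x, y) = 3 x y - 2 x + \sin{\left(y \right)}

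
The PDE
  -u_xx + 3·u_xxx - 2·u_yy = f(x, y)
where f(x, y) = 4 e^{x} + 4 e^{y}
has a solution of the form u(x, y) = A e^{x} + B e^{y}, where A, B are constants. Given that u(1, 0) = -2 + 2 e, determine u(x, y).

Answer: u(x, y) = 2 e^{x} - 2 e^{y}

Derivation:
Substitute the ansatz u = A e^{x} + B e^{y} into the left-hand side.
Derivatives of the ansatz:
  u_xx = A e^{x}
  u_xxx = A e^{x}
  u_yy = B e^{y}
Term by term:
  -u_xx = - A e^{x}
  3·u_xxx = 3 A e^{x}
  -2·u_yy = - 2 B e^{y}
So the left-hand side equals
  2 A e^{x} - 2 B e^{y}
This must equal f(x, y) = 4 e^{x} + 4 e^{y} identically.
Matching coefficients of the independent functions:
  [e^{x}]:  2 A = 4
  [e^{y}]:  - 2 B = 4
Solving: A = 2, B = -2.
Check against the point condition:
  u(1, 0) = -2 + 2 e  ⟹  e A + B = -2 + 2 e  ✓
Hence u(x, y) = 2 e^{x} - 2 e^{y}.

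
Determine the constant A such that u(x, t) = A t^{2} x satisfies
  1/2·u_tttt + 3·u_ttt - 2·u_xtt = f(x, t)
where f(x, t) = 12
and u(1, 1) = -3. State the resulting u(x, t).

Substitute the ansatz u = A t^{2} x into the left-hand side.
Derivatives of the ansatz:
  u_tttt = 0
  u_ttt = 0
  u_xtt = 2 A
Term by term:
  1/2·u_tttt = 0
  3·u_ttt = 0
  -2·u_xtt = - 4 A
So the left-hand side equals
  - 4 A
This must equal f(x, t) = 12 identically.
Matching coefficients of the independent functions:
  [constant term]:  - 4 A = 12
Solving: A = -3.
Check against the point condition:
  u(1, 1) = -3  ⟹  A = -3  ✓
Hence u(x, t) = - 3 t^{2} x.

Answer: u(x, t) = - 3 t^{2} x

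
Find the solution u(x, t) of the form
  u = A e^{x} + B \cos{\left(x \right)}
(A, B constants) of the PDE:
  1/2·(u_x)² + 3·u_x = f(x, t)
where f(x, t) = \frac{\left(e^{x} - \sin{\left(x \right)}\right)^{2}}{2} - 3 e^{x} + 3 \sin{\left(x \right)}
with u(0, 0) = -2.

Answer: u(x, t) = - e^{x} - \cos{\left(x \right)}

Derivation:
Substitute the ansatz u = A e^{x} + B \cos{\left(x \right)} into the left-hand side.
Derivatives of the ansatz:
  u_x = A e^{x} - B \sin{\left(x \right)}
Term by term:
  1/2·(u_x)² = \frac{A^{2} e^{2 x}}{2} - A B e^{x} \sin{\left(x \right)} + \frac{B^{2} \sin^{2}{\left(x \right)}}{2}
  3·u_x = 3 A e^{x} - 3 B \sin{\left(x \right)}
So the left-hand side equals
  \frac{A^{2} e^{2 x}}{2} - A B e^{x} \sin{\left(x \right)} + 3 A e^{x} + \frac{B^{2} \sin^{2}{\left(x \right)}}{2} - 3 B \sin{\left(x \right)}
This must equal f(x, t) identically; expanded, f = \frac{e^{2 x}}{2} - e^{x} \sin{\left(x \right)} - 3 e^{x} + \frac{\sin^{2}{\left(x \right)}}{2} + 3 \sin{\left(x \right)}.
Matching coefficients of the independent functions:
  [e^{x} \sin{\left(x \right)}]:  - A B = -1
  [e^{x}]:  3 A = -3
  [e^{2 x}]:  \frac{A^{2}}{2} = \frac{1}{2}
  [\sin{\left(x \right)}]:  - 3 B = 3
  [\sin^{2}{\left(x \right)}]:  \frac{B^{2}}{2} = \frac{1}{2}
Solving: A = -1, B = -1.
Check against the point condition:
  u(0, 0) = -2  ⟹  A + B = -2  ✓
Hence u(x, t) = - e^{x} - \cos{\left(x \right)}.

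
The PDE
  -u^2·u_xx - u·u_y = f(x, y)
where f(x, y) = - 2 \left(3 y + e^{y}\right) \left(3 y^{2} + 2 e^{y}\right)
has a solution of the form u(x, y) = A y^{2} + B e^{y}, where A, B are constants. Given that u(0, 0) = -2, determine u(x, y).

Substitute the ansatz u = A y^{2} + B e^{y} into the left-hand side.
Derivatives of the ansatz:
  u_xx = 0
  u_y = 2 A y + B e^{y}
Term by term:
  -u^2·u_xx = 0
  -u·u_y = - 2 A^{2} y^{3} - A B y^{2} e^{y} - 2 A B y e^{y} - B^{2} e^{2 y}
So the left-hand side equals
  - 2 A^{2} y^{3} - A B y^{2} e^{y} - 2 A B y e^{y} - B^{2} e^{2 y}
This must equal f(x, y) identically; expanded, f = - 18 y^{3} - 6 y^{2} e^{y} - 12 y e^{y} - 4 e^{2 y}.
Matching coefficients of the independent functions:
  [y^{3}]:  - 2 A^{2} = -18
  [y e^{y}]:  - 2 A B = -12
  [y^{2} e^{y}]:  - A B = -6
  [e^{2 y}]:  - B^{2} = -4
These equations allow (A, B) = (-3, -2) or (3, 2).
Impose the point condition(s):
  u(0, 0) = -2  ⟹  B = -2
Only A = -3, B = -2 satisfies everything.
Hence u(x, y) = - 3 y^{2} - 2 e^{y}.

Answer: u(x, y) = - 3 y^{2} - 2 e^{y}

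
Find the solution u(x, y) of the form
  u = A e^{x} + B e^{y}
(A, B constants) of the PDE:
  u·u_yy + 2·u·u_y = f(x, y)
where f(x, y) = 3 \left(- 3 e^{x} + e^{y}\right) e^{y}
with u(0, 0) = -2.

Answer: u(x, y) = - 3 e^{x} + e^{y}

Derivation:
Substitute the ansatz u = A e^{x} + B e^{y} into the left-hand side.
Derivatives of the ansatz:
  u_yy = B e^{y}
  u_y = B e^{y}
Term by term:
  u·u_yy = A B e^{x} e^{y} + B^{2} e^{2 y}
  2·u·u_y = 2 A B e^{x} e^{y} + 2 B^{2} e^{2 y}
So the left-hand side equals
  3 A B e^{x} e^{y} + 3 B^{2} e^{2 y}
This must equal f(x, y) = 3 \left(- 3 e^{x} + e^{y}\right) e^{y} identically.
Matching coefficients of the independent functions:
  [e^{x} e^{y}]:  3 A B = -9
  [e^{2 y}]:  3 B^{2} = 3
These equations allow (A, B) = (-3, 1) or (3, -1).
Impose the point condition(s):
  u(0, 0) = -2  ⟹  A + B = -2
Only A = -3, B = 1 satisfies everything.
Hence u(x, y) = - 3 e^{x} + e^{y}.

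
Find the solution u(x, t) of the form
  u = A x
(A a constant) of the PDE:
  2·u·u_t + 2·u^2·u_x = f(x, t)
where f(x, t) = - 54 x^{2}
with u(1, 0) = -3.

Substitute the ansatz u = A x into the left-hand side.
Derivatives of the ansatz:
  u_t = 0
  u_x = A
Term by term:
  2·u·u_t = 0
  2·u^2·u_x = 2 A^{3} x^{2}
So the left-hand side equals
  2 A^{3} x^{2}
This must equal f(x, t) = - 54 x^{2} identically.
Matching coefficients of the independent functions:
  [x^{2}]:  2 A^{3} = -54
Solving: A = -3.
Check against the point condition:
  u(1, 0) = -3  ⟹  A = -3  ✓
Hence u(x, t) = - 3 x.

Answer: u(x, t) = - 3 x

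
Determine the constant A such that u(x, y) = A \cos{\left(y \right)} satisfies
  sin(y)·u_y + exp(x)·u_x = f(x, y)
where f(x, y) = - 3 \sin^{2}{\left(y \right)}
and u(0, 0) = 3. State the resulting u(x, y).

Answer: u(x, y) = 3 \cos{\left(y \right)}

Derivation:
Substitute the ansatz u = A \cos{\left(y \right)} into the left-hand side.
Derivatives of the ansatz:
  u_y = - A \sin{\left(y \right)}
  u_x = 0
Term by term:
  sin(y)·u_y = - A \sin^{2}{\left(y \right)}
  exp(x)·u_x = 0
So the left-hand side equals
  - A \sin^{2}{\left(y \right)}
This must equal f(x, y) = - 3 \sin^{2}{\left(y \right)} identically.
Matching coefficients of the independent functions:
  [\sin^{2}{\left(y \right)}]:  - A = -3
Solving: A = 3.
Check against the point condition:
  u(0, 0) = 3  ⟹  A = 3  ✓
Hence u(x, y) = 3 \cos{\left(y \right)}.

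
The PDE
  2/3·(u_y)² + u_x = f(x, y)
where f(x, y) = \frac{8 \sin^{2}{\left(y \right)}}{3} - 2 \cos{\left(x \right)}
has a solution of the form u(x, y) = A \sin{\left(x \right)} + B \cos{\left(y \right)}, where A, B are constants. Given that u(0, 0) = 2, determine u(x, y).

Substitute the ansatz u = A \sin{\left(x \right)} + B \cos{\left(y \right)} into the left-hand side.
Derivatives of the ansatz:
  u_y = - B \sin{\left(y \right)}
  u_x = A \cos{\left(x \right)}
Term by term:
  2/3·(u_y)² = \frac{2 B^{2} \sin^{2}{\left(y \right)}}{3}
  u_x = A \cos{\left(x \right)}
So the left-hand side equals
  A \cos{\left(x \right)} + \frac{2 B^{2} \sin^{2}{\left(y \right)}}{3}
This must equal f(x, y) = \frac{8 \sin^{2}{\left(y \right)}}{3} - 2 \cos{\left(x \right)} identically.
Matching coefficients of the independent functions:
  [\sin^{2}{\left(y \right)}]:  \frac{2 B^{2}}{3} = \frac{8}{3}
  [\cos{\left(x \right)}]:  A = -2
These equations allow (A, B) = (-2, -2) or (-2, 2).
Impose the point condition(s):
  u(0, 0) = 2  ⟹  B = 2
Only A = -2, B = 2 satisfies everything.
Hence u(x, y) = - 2 \sin{\left(x \right)} + 2 \cos{\left(y \right)}.

Answer: u(x, y) = - 2 \sin{\left(x \right)} + 2 \cos{\left(y \right)}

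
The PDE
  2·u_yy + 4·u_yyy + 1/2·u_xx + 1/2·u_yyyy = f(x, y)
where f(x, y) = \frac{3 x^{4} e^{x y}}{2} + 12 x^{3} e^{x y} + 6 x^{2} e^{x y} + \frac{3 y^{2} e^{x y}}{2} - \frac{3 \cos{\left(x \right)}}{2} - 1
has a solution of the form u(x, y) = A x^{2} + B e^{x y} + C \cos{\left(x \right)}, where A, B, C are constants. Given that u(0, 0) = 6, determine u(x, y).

Answer: u(x, y) = - x^{2} + 3 e^{x y} + 3 \cos{\left(x \right)}

Derivation:
Substitute the ansatz u = A x^{2} + B e^{x y} + C \cos{\left(x \right)} into the left-hand side.
Derivatives of the ansatz:
  u_yy = B x^{2} e^{x y}
  u_yyy = B x^{3} e^{x y}
  u_xx = 2 A + B y^{2} e^{x y} - C \cos{\left(x \right)}
  u_yyyy = B x^{4} e^{x y}
Term by term:
  2·u_yy = 2 B x^{2} e^{x y}
  4·u_yyy = 4 B x^{3} e^{x y}
  1/2·u_xx = A + \frac{B y^{2} e^{x y}}{2} - \frac{C \cos{\left(x \right)}}{2}
  1/2·u_yyyy = \frac{B x^{4} e^{x y}}{2}
So the left-hand side equals
  A + \frac{B x^{4} e^{x y}}{2} + 4 B x^{3} e^{x y} + 2 B x^{2} e^{x y} + \frac{B y^{2} e^{x y}}{2} - \frac{C \cos{\left(x \right)}}{2}
This must equal f(x, y) = \frac{3 x^{4} e^{x y}}{2} + 12 x^{3} e^{x y} + 6 x^{2} e^{x y} + \frac{3 y^{2} e^{x y}}{2} - \frac{3 \cos{\left(x \right)}}{2} - 1 identically.
Matching coefficients of the independent functions:
  [constant term]:  A = -1
  [x^{2} e^{x y}]:  2 B = 6
  [x^{3} e^{x y}]:  4 B = 12
  [x^{4} e^{x y}, y^{2} e^{x y}]:  \frac{B}{2} = \frac{3}{2}
  [\cos{\left(x \right)}]:  - \frac{C}{2} = - \frac{3}{2}
Solving: A = -1, B = 3, C = 3.
Check against the point condition:
  u(0, 0) = 6  ⟹  B + C = 6  ✓
Hence u(x, y) = - x^{2} + 3 e^{x y} + 3 \cos{\left(x \right)}.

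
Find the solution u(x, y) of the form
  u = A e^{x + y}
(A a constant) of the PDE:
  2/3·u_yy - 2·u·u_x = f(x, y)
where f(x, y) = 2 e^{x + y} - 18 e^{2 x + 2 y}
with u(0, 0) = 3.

Answer: u(x, y) = 3 e^{x + y}

Derivation:
Substitute the ansatz u = A e^{x + y} into the left-hand side.
Derivatives of the ansatz:
  u_yy = A e^{x} e^{y}
  u_x = A e^{x} e^{y}
Term by term:
  2/3·u_yy = \frac{2 A e^{x} e^{y}}{3}
  -2·u·u_x = - 2 A^{2} e^{2 x} e^{2 y}
So the left-hand side equals
  - 2 A^{2} e^{2 x} e^{2 y} + \frac{2 A e^{x} e^{y}}{3}
This must equal f(x, y) identically; expanded, f = - 18 e^{2 x} e^{2 y} + 2 e^{x} e^{y}.
Matching coefficients of the independent functions:
  [e^{x} e^{y}]:  \frac{2 A}{3} = 2
  [e^{2 x} e^{2 y}]:  - 2 A^{2} = -18
Solving: A = 3.
Check against the point condition:
  u(0, 0) = 3  ⟹  A = 3  ✓
Hence u(x, y) = 3 e^{x + y}.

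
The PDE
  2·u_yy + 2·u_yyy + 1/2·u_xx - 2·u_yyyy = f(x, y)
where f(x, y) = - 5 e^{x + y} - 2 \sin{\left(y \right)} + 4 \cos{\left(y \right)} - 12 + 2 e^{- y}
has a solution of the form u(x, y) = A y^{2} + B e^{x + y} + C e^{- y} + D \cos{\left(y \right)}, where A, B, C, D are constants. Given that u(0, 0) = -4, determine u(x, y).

Substitute the ansatz u = A y^{2} + B e^{x + y} + C e^{- y} + D \cos{\left(y \right)} into the left-hand side.
Derivatives of the ansatz:
  u_yy = 2 A + B e^{x} e^{y} + C e^{- y} - D \cos{\left(y \right)}
  u_yyy = B e^{x} e^{y} - C e^{- y} + D \sin{\left(y \right)}
  u_xx = B e^{x} e^{y}
  u_yyyy = B e^{x} e^{y} + C e^{- y} + D \cos{\left(y \right)}
Term by term:
  2·u_yy = 4 A + 2 B e^{x} e^{y} + 2 C e^{- y} - 2 D \cos{\left(y \right)}
  2·u_yyy = 2 B e^{x} e^{y} - 2 C e^{- y} + 2 D \sin{\left(y \right)}
  1/2·u_xx = \frac{B e^{x} e^{y}}{2}
  -2·u_yyyy = - 2 B e^{x} e^{y} - 2 C e^{- y} - 2 D \cos{\left(y \right)}
So the left-hand side equals
  4 A + \frac{5 B e^{x} e^{y}}{2} - 2 C e^{- y} + 2 D \sin{\left(y \right)} - 4 D \cos{\left(y \right)}
This must equal f(x, y) identically; expanded, f = - 5 e^{x} e^{y} - 2 \sin{\left(y \right)} + 4 \cos{\left(y \right)} - 12 + 2 e^{- y}.
Matching coefficients of the independent functions:
  [constant term]:  4 A = -12
  [e^{x} e^{y}]:  \frac{5 B}{2} = -5
  [e^{- y}]:  - 2 C = 2
  [\sin{\left(y \right)}]:  2 D = -2
  [\cos{\left(y \right)}]:  - 4 D = 4
Solving: A = -3, B = -2, C = -1, D = -1.
Check against the point condition:
  u(0, 0) = -4  ⟹  B + C + D = -4  ✓
Hence u(x, y) = - 3 y^{2} - 2 e^{x + y} - \cos{\left(y \right)} - e^{- y}.

Answer: u(x, y) = - 3 y^{2} - 2 e^{x + y} - \cos{\left(y \right)} - e^{- y}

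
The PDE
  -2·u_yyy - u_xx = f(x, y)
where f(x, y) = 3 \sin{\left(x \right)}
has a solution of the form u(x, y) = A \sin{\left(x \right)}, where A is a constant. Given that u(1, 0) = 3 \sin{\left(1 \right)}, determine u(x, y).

Answer: u(x, y) = 3 \sin{\left(x \right)}

Derivation:
Substitute the ansatz u = A \sin{\left(x \right)} into the left-hand side.
Derivatives of the ansatz:
  u_yyy = 0
  u_xx = - A \sin{\left(x \right)}
Term by term:
  -2·u_yyy = 0
  -u_xx = A \sin{\left(x \right)}
So the left-hand side equals
  A \sin{\left(x \right)}
This must equal f(x, y) = 3 \sin{\left(x \right)} identically.
Matching coefficients of the independent functions:
  [\sin{\left(x \right)}]:  A = 3
Solving: A = 3.
Check against the point condition:
  u(1, 0) = 3 \sin{\left(1 \right)}  ⟹  A \sin{\left(1 \right)} = 3 \sin{\left(1 \right)}  ✓
Hence u(x, y) = 3 \sin{\left(x \right)}.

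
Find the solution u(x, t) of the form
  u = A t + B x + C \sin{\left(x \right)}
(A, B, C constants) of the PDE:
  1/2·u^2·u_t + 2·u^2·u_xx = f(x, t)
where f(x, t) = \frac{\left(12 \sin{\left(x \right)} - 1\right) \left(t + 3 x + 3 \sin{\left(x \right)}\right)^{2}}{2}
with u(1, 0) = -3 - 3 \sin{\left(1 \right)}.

Answer: u(x, t) = - t - 3 x - 3 \sin{\left(x \right)}

Derivation:
Substitute the ansatz u = A t + B x + C \sin{\left(x \right)} into the left-hand side.
Derivatives of the ansatz:
  u_t = A
  u_xx = - C \sin{\left(x \right)}
Term by term:
  1/2·u^2·u_t = \frac{A^{3} t^{2}}{2} + A^{2} B t x + A^{2} C t \sin{\left(x \right)} + \frac{A B^{2} x^{2}}{2} + A B C x \sin{\left(x \right)} + \frac{A C^{2} \sin^{2}{\left(x \right)}}{2}
  2·u^2·u_xx = - 2 A^{2} C t^{2} \sin{\left(x \right)} - 4 A B C t x \sin{\left(x \right)} - 4 A C^{2} t \sin^{2}{\left(x \right)} - 2 B^{2} C x^{2} \sin{\left(x \right)} - 4 B C^{2} x \sin^{2}{\left(x \right)} - 2 C^{3} \sin^{3}{\left(x \right)}
So the left-hand side equals
  \frac{A^{3} t^{2}}{2} + A^{2} B t x - 2 A^{2} C t^{2} \sin{\left(x \right)} + A^{2} C t \sin{\left(x \right)} + \frac{A B^{2} x^{2}}{2} - 4 A B C t x \sin{\left(x \right)} + A B C x \sin{\left(x \right)} - 4 A C^{2} t \sin^{2}{\left(x \right)} + \frac{A C^{2} \sin^{2}{\left(x \right)}}{2} - 2 B^{2} C x^{2} \sin{\left(x \right)} - 4 B C^{2} x \sin^{2}{\left(x \right)} - 2 C^{3} \sin^{3}{\left(x \right)}
This must equal f(x, t) identically; expanded, f = 6 t^{2} \sin{\left(x \right)} - \frac{t^{2}}{2} + 36 t x \sin{\left(x \right)} - 3 t x + 36 t \sin^{2}{\left(x \right)} - 3 t \sin{\left(x \right)} + 54 x^{2} \sin{\left(x \right)} - \frac{9 x^{2}}{2} + 108 x \sin^{2}{\left(x \right)} - 9 x \sin{\left(x \right)} + 54 \sin^{3}{\left(x \right)} - \frac{9 \sin^{2}{\left(x \right)}}{2}.
Matching coefficients of the independent functions:
  [t^{2}]:  \frac{A^{3}}{2} = - \frac{1}{2}
  [x^{2}]:  \frac{A B^{2}}{2} = - \frac{9}{2}
  [t x]:  A^{2} B = -3
  [t \sin{\left(x \right)}]:  A^{2} C = -3
  [t \sin^{2}{\left(x \right)}]:  - 4 A C^{2} = 36
  [t^{2} \sin{\left(x \right)}]:  - 2 A^{2} C = 6
  [x \sin{\left(x \right)}]:  A B C = -9
  [x \sin^{2}{\left(x \right)}]:  - 4 B C^{2} = 108
  [x^{2} \sin{\left(x \right)}]:  - 2 B^{2} C = 54
  [t x \sin{\left(x \right)}]:  - 4 A B C = 36
  [\sin^{2}{\left(x \right)}]:  \frac{A C^{2}}{2} = - \frac{9}{2}
  [\sin^{3}{\left(x \right)}]:  - 2 C^{3} = 54
Solving: A = -1, B = -3, C = -3.
Check against the point condition:
  u(1, 0) = -3 - 3 \sin{\left(1 \right)}  ⟹  B + C \sin{\left(1 \right)} = -3 - 3 \sin{\left(1 \right)}  ✓
Hence u(x, t) = - t - 3 x - 3 \sin{\left(x \right)}.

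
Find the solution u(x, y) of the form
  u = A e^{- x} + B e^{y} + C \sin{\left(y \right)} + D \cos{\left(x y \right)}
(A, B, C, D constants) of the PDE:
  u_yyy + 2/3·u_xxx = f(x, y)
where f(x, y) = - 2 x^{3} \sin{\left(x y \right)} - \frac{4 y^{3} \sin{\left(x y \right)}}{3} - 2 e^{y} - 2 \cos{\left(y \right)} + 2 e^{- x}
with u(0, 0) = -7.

Substitute the ansatz u = A e^{- x} + B e^{y} + C \sin{\left(y \right)} + D \cos{\left(x y \right)} into the left-hand side.
Derivatives of the ansatz:
  u_yyy = B e^{y} - C \cos{\left(y \right)} + D x^{3} \sin{\left(x y \right)}
  u_xxx = - A e^{- x} + D y^{3} \sin{\left(x y \right)}
Term by term:
  u_yyy = B e^{y} - C \cos{\left(y \right)} + D x^{3} \sin{\left(x y \right)}
  2/3·u_xxx = - \frac{2 A e^{- x}}{3} + \frac{2 D y^{3} \sin{\left(x y \right)}}{3}
So the left-hand side equals
  - \frac{2 A e^{- x}}{3} + B e^{y} - C \cos{\left(y \right)} + D x^{3} \sin{\left(x y \right)} + \frac{2 D y^{3} \sin{\left(x y \right)}}{3}
This must equal f(x, y) = - 2 x^{3} \sin{\left(x y \right)} - \frac{4 y^{3} \sin{\left(x y \right)}}{3} - 2 e^{y} - 2 \cos{\left(y \right)} + 2 e^{- x} identically.
Matching coefficients of the independent functions:
  [x^{3} \sin{\left(x y \right)}]:  D = -2
  [y^{3} \sin{\left(x y \right)}]:  \frac{2 D}{3} = - \frac{4}{3}
  [e^{- x}]:  - \frac{2 A}{3} = 2
  [e^{y}]:  B = -2
  [\cos{\left(y \right)}]:  - C = -2
Solving: A = -3, B = -2, C = 2, D = -2.
Check against the point condition:
  u(0, 0) = -7  ⟹  A + B + D = -7  ✓
Hence u(x, y) = - 2 e^{y} + 2 \sin{\left(y \right)} - 2 \cos{\left(x y \right)} - 3 e^{- x}.

Answer: u(x, y) = - 2 e^{y} + 2 \sin{\left(y \right)} - 2 \cos{\left(x y \right)} - 3 e^{- x}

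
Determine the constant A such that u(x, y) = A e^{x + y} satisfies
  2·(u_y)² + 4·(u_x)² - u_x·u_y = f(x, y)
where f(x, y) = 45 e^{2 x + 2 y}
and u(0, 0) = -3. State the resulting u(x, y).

Answer: u(x, y) = - 3 e^{x + y}

Derivation:
Substitute the ansatz u = A e^{x + y} into the left-hand side.
Derivatives of the ansatz:
  u_y = A e^{x} e^{y}
  u_x = A e^{x} e^{y}
Term by term:
  2·(u_y)² = 2 A^{2} e^{2 x} e^{2 y}
  4·(u_x)² = 4 A^{2} e^{2 x} e^{2 y}
  -u_x·u_y = - A^{2} e^{2 x} e^{2 y}
So the left-hand side equals
  5 A^{2} e^{2 x} e^{2 y}
This must equal f(x, y) identically; expanded, f = 45 e^{2 x} e^{2 y}.
Matching coefficients of the independent functions:
  [e^{2 x} e^{2 y}]:  5 A^{2} = 45
These equations allow (A) = (-3) or (3).
Impose the point condition(s):
  u(0, 0) = -3  ⟹  A = -3
Only A = -3 satisfies everything.
Hence u(x, y) = - 3 e^{x + y}.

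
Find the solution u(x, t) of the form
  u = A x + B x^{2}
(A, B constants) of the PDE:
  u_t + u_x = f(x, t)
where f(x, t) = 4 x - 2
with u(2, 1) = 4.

Substitute the ansatz u = A x + B x^{2} into the left-hand side.
Derivatives of the ansatz:
  u_t = 0
  u_x = A + 2 B x
Term by term:
  u_t = 0
  u_x = A + 2 B x
So the left-hand side equals
  A + 2 B x
This must equal f(x, t) = 4 x - 2 identically.
Matching coefficients of the independent functions:
  [constant term]:  A = -2
  [x]:  2 B = 4
Solving: A = -2, B = 2.
Check against the point condition:
  u(2, 1) = 4  ⟹  2 A + 4 B = 4  ✓
Hence u(x, t) = 2 x^{2} - 2 x.

Answer: u(x, t) = 2 x^{2} - 2 x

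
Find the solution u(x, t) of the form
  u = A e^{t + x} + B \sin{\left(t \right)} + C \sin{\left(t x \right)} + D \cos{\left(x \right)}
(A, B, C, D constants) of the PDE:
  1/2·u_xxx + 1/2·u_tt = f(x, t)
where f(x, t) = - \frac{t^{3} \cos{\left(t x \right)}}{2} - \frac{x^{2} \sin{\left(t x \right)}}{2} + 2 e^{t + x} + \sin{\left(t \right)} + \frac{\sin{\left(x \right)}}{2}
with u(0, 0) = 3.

Answer: u(x, t) = 2 e^{t + x} - 2 \sin{\left(t \right)} + \sin{\left(t x \right)} + \cos{\left(x \right)}

Derivation:
Substitute the ansatz u = A e^{t + x} + B \sin{\left(t \right)} + C \sin{\left(t x \right)} + D \cos{\left(x \right)} into the left-hand side.
Derivatives of the ansatz:
  u_xxx = A e^{t} e^{x} - C t^{3} \cos{\left(t x \right)} + D \sin{\left(x \right)}
  u_tt = A e^{t} e^{x} - B \sin{\left(t \right)} - C x^{2} \sin{\left(t x \right)}
Term by term:
  1/2·u_xxx = \frac{A e^{t} e^{x}}{2} - \frac{C t^{3} \cos{\left(t x \right)}}{2} + \frac{D \sin{\left(x \right)}}{2}
  1/2·u_tt = \frac{A e^{t} e^{x}}{2} - \frac{B \sin{\left(t \right)}}{2} - \frac{C x^{2} \sin{\left(t x \right)}}{2}
So the left-hand side equals
  A e^{t} e^{x} - \frac{B \sin{\left(t \right)}}{2} - \frac{C t^{3} \cos{\left(t x \right)}}{2} - \frac{C x^{2} \sin{\left(t x \right)}}{2} + \frac{D \sin{\left(x \right)}}{2}
This must equal f(x, t) identically; expanded, f = - \frac{t^{3} \cos{\left(t x \right)}}{2} - \frac{x^{2} \sin{\left(t x \right)}}{2} + 2 e^{t} e^{x} + \sin{\left(t \right)} + \frac{\sin{\left(x \right)}}{2}.
Matching coefficients of the independent functions:
  [t^{3} \cos{\left(t x \right)}, x^{2} \sin{\left(t x \right)}]:  - \frac{C}{2} = - \frac{1}{2}
  [e^{t} e^{x}]:  A = 2
  [\sin{\left(t \right)}]:  - \frac{B}{2} = 1
  [\sin{\left(x \right)}]:  \frac{D}{2} = \frac{1}{2}
Solving: A = 2, B = -2, C = 1, D = 1.
Check against the point condition:
  u(0, 0) = 3  ⟹  A + D = 3  ✓
Hence u(x, t) = 2 e^{t + x} - 2 \sin{\left(t \right)} + \sin{\left(t x \right)} + \cos{\left(x \right)}.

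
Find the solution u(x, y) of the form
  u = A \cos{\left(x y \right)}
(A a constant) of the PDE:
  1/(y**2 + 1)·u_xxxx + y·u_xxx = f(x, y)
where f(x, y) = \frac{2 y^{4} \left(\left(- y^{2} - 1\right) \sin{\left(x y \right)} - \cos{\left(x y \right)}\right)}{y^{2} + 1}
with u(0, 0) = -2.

Substitute the ansatz u = A \cos{\left(x y \right)} into the left-hand side.
Derivatives of the ansatz:
  u_xxxx = A y^{4} \cos{\left(x y \right)}
  u_xxx = A y^{3} \sin{\left(x y \right)}
Term by term:
  1/(y**2 + 1)·u_xxxx = \frac{A y^{4} \cos{\left(x y \right)}}{y^{2} + 1}
  y·u_xxx = A y^{4} \sin{\left(x y \right)}
So the left-hand side equals
  A y^{4} \sin{\left(x y \right)} + \frac{A y^{4} \cos{\left(x y \right)}}{y^{2} + 1}
This must equal f(x, y) identically; expanded, f = - 2 y^{4} \sin{\left(x y \right)} - \frac{2 y^{4} \cos{\left(x y \right)}}{y^{2} + 1}.
Matching coefficients of the independent functions:
  [y^{4} \sin{\left(x y \right)}, \frac{y^{4} \cos{\left(x y \right)}}{y^{2} + 1}]:  A = -2
Solving: A = -2.
Check against the point condition:
  u(0, 0) = -2  ⟹  A = -2  ✓
Hence u(x, y) = - 2 \cos{\left(x y \right)}.

Answer: u(x, y) = - 2 \cos{\left(x y \right)}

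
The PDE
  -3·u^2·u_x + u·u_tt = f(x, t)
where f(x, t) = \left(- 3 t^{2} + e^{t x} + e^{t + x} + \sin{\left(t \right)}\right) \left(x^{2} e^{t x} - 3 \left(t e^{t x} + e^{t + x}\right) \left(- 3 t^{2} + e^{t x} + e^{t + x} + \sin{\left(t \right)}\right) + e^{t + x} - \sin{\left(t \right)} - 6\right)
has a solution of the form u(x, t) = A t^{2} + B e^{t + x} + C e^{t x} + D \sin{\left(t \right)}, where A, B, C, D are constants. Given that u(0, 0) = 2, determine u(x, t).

Answer: u(x, t) = - 3 t^{2} + e^{t x} + e^{t + x} + \sin{\left(t \right)}

Derivation:
Substitute the ansatz u = A t^{2} + B e^{t + x} + C e^{t x} + D \sin{\left(t \right)} into the left-hand side.
Derivatives of the ansatz:
  u_x = B e^{t} e^{x} + C t e^{t x}
  u_tt = 2 A + B e^{t} e^{x} + C x^{2} e^{t x} - D \sin{\left(t \right)}
Term by term:
  -3·u^2·u_x = - 3 A^{2} B t^{4} e^{t} e^{x} - 3 A^{2} C t^{5} e^{t x} - 6 A B^{2} t^{2} e^{2 t} e^{2 x} - 6 A B C t^{3} e^{t} e^{x} e^{t x} - 6 A B C t^{2} e^{t} e^{x} e^{t x} - 6 A B D t^{2} e^{t} e^{x} \sin{\left(t \right)} - 6 A C^{2} t^{3} e^{2 t x} - 6 A C D t^{3} e^{t x} \sin{\left(t \right)} - 3 B^{3} e^{3 t} e^{3 x} - 3 B^{2} C t e^{2 t} e^{2 x} e^{t x} - 6 B^{2} C e^{2 t} e^{2 x} e^{t x} - 6 B^{2} D e^{2 t} e^{2 x} \sin{\left(t \right)} - 6 B C^{2} t e^{t} e^{x} e^{2 t x} - 3 B C^{2} e^{t} e^{x} e^{2 t x} - 6 B C D t e^{t} e^{x} e^{t x} \sin{\left(t \right)} - 6 B C D e^{t} e^{x} e^{t x} \sin{\left(t \right)} - 3 B D^{2} e^{t} e^{x} \sin^{2}{\left(t \right)} - 3 C^{3} t e^{3 t x} - 6 C^{2} D t e^{2 t x} \sin{\left(t \right)} - 3 C D^{2} t e^{t x} \sin^{2}{\left(t \right)}
  u·u_tt = 2 A^{2} t^{2} + A B t^{2} e^{t} e^{x} + 2 A B e^{t} e^{x} + A C t^{2} x^{2} e^{t x} + 2 A C e^{t x} - A D t^{2} \sin{\left(t \right)} + 2 A D \sin{\left(t \right)} + B^{2} e^{2 t} e^{2 x} + B C x^{2} e^{t} e^{x} e^{t x} + B C e^{t} e^{x} e^{t x} + C^{2} x^{2} e^{2 t x} + C D x^{2} e^{t x} \sin{\left(t \right)} - C D e^{t x} \sin{\left(t \right)} - D^{2} \sin^{2}{\left(t \right)}
Sum these and collect like terms in the independent variables.
This must equal f(x, t) identically; expanded, f = - 27 t^{5} e^{t x} - 27 t^{4} e^{t} e^{x} + 18 t^{3} e^{t} e^{x} e^{t x} + 18 t^{3} e^{2 t x} + 18 t^{3} e^{t x} \sin{\left(t \right)} - 3 t^{2} x^{2} e^{t x} + 18 t^{2} e^{2 t} e^{2 x} + 18 t^{2} e^{t} e^{x} e^{t x} + 18 t^{2} e^{t} e^{x} \sin{\left(t \right)} - 3 t^{2} e^{t} e^{x} + 3 t^{2} \sin{\left(t \right)} + 18 t^{2} - 3 t e^{2 t} e^{2 x} e^{t x} - 6 t e^{t} e^{x} e^{2 t x} - 6 t e^{t} e^{x} e^{t x} \sin{\left(t \right)} - 3 t e^{3 t x} - 6 t e^{2 t x} \sin{\left(t \right)} - 3 t e^{t x} \sin^{2}{\left(t \right)} + x^{2} e^{t} e^{x} e^{t x} + x^{2} e^{2 t x} + x^{2} e^{t x} \sin{\left(t \right)} - 3 e^{3 t} e^{3 x} - 6 e^{2 t} e^{2 x} e^{t x} - 6 e^{2 t} e^{2 x} \sin{\left(t \right)} + e^{2 t} e^{2 x} - 3 e^{t} e^{x} e^{2 t x} - 6 e^{t} e^{x} e^{t x} \sin{\left(t \right)} + e^{t} e^{x} e^{t x} - 3 e^{t} e^{x} \sin^{2}{\left(t \right)} - 6 e^{t} e^{x} - e^{t x} \sin{\left(t \right)} - 6 e^{t x} - \sin^{2}{\left(t \right)} - 6 \sin{\left(t \right)}.
Matching coefficients of the independent functions:
(each divided by its leading coefficient; functions giving the same equation are listed together)
  [t^{2}]:  A^{2} - 9 = 0
  [t e^{3 t x}]:  C^{3} - 1 = 0
  [t^{2} \sin{\left(t \right)}, \sin{\left(t \right)}]:  A D + 3 = 0
  [t^{3} e^{2 t x}]:  A C^{2} + 3 = 0
  [t^{5} e^{t x}]:  A^{2} C - 9 = 0
  [x^{2} e^{2 t x}]:  C^{2} - 1 = 0
  [e^{t} e^{x}, t^{2} e^{t} e^{x}]:  A B + 3 = 0
  [e^{2 t} e^{2 x}]:  B^{2} - 1 = 0
  [e^{3 t} e^{3 x}]:  B^{3} - 1 = 0
  [e^{t x} \sin{\left(t \right)}, x^{2} e^{t x} \sin{\left(t \right)}]:  C D - 1 = 0
  [t e^{t x} \sin^{2}{\left(t \right)}]:  C D^{2} - 1 = 0
  [t e^{2 t x} \sin{\left(t \right)}]:  C^{2} D - 1 = 0
  [t^{2} x^{2} e^{t x}, e^{t x}]:  A C + 3 = 0
  [t^{2} e^{2 t} e^{2 x}]:  A B^{2} + 3 = 0
  [t^{3} e^{t x} \sin{\left(t \right)}]:  A C D + 3 = 0
  [t^{4} e^{t} e^{x}]:  A^{2} B - 9 = 0
  [e^{t} e^{x} e^{t x}, x^{2} e^{t} e^{x} e^{t x}]:  B C - 1 = 0
  [e^{t} e^{x} e^{2 t x}, t e^{t} e^{x} e^{2 t x}]:  B C^{2} - 1 = 0
  [e^{t} e^{x} \sin^{2}{\left(t \right)}]:  B D^{2} - 1 = 0
  [e^{2 t} e^{2 x} e^{t x}, t e^{2 t} e^{2 x} e^{t x}]:  B^{2} C - 1 = 0
  [e^{2 t} e^{2 x} \sin{\left(t \right)}]:  B^{2} D - 1 = 0
  [t^{2} e^{t} e^{x} e^{t x}, t^{3} e^{t} e^{x} e^{t x}]:  A B C + 3 = 0
  [t^{2} e^{t} e^{x} \sin{\left(t \right)}]:  A B D + 3 = 0
  [e^{t} e^{x} e^{t x} \sin{\left(t \right)}, t e^{t} e^{x} e^{t x} \sin{\left(t \right)}]:  B C D - 1 = 0
  [\sin^{2}{\left(t \right)}]:  D^{2} - 1 = 0
Solving: A = -3, B = 1, C = 1, D = 1.
Check against the point condition:
  u(0, 0) = 2  ⟹  B + C = 2  ✓
Hence u(x, t) = - 3 t^{2} + e^{t x} + e^{t + x} + \sin{\left(t \right)}.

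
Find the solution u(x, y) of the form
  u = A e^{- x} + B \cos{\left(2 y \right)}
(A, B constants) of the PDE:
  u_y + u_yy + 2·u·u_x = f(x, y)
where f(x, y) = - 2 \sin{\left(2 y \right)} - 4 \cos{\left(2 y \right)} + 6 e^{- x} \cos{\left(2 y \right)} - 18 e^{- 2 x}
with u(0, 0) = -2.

Substitute the ansatz u = A e^{- x} + B \cos{\left(2 y \right)} into the left-hand side.
Derivatives of the ansatz:
  u_y = - 2 B \sin{\left(2 y \right)}
  u_yy = - 4 B \cos{\left(2 y \right)}
  u_x = - A e^{- x}
Term by term:
  u_y = - 2 B \sin{\left(2 y \right)}
  u_yy = - 4 B \cos{\left(2 y \right)}
  2·u·u_x = - 2 A^{2} e^{- 2 x} - 2 A B e^{- x} \cos{\left(2 y \right)}
So the left-hand side equals
  - 2 A^{2} e^{- 2 x} - 2 A B e^{- x} \cos{\left(2 y \right)} - 2 B \sin{\left(2 y \right)} - 4 B \cos{\left(2 y \right)}
This must equal f(x, y) = - 2 \sin{\left(2 y \right)} - 4 \cos{\left(2 y \right)} + 6 e^{- x} \cos{\left(2 y \right)} - 18 e^{- 2 x} identically.
Matching coefficients of the independent functions:
  [e^{- x} \cos{\left(2 y \right)}]:  - 2 A B = 6
  [e^{- 2 x}]:  - 2 A^{2} = -18
  [\sin{\left(2 y \right)}]:  - 2 B = -2
  [\cos{\left(2 y \right)}]:  - 4 B = -4
Solving: A = -3, B = 1.
Check against the point condition:
  u(0, 0) = -2  ⟹  A + B = -2  ✓
Hence u(x, y) = \cos{\left(2 y \right)} - 3 e^{- x}.

Answer: u(x, y) = \cos{\left(2 y \right)} - 3 e^{- x}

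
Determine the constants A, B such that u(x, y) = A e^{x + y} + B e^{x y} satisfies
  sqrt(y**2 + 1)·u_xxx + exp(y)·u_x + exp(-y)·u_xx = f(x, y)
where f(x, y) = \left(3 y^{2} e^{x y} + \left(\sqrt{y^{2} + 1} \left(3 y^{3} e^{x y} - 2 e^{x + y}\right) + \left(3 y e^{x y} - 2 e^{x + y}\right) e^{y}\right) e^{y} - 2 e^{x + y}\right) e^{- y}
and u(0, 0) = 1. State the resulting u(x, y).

Substitute the ansatz u = A e^{x + y} + B e^{x y} into the left-hand side.
Derivatives of the ansatz:
  u_xxx = A e^{x} e^{y} + B y^{3} e^{x y}
  u_x = A e^{x} e^{y} + B y e^{x y}
  u_xx = A e^{x} e^{y} + B y^{2} e^{x y}
Term by term:
  sqrt(y**2 + 1)·u_xxx = A \sqrt{y^{2} + 1} e^{x} e^{y} + B y^{3} \sqrt{y^{2} + 1} e^{x y}
  exp(y)·u_x = A e^{x} e^{2 y} + B y e^{y} e^{x y}
  exp(-y)·u_xx = A e^{x} + B y^{2} e^{- y} e^{x y}
So the left-hand side equals
  A \sqrt{y^{2} + 1} e^{x} e^{y} + A e^{x} e^{2 y} + A e^{x} + B y^{3} \sqrt{y^{2} + 1} e^{x y} + B y^{2} e^{- y} e^{x y} + B y e^{y} e^{x y}
This must equal f(x, y) identically; expanded, f = 3 y^{3} \sqrt{y^{2} + 1} e^{x y} + 3 y^{2} e^{- y} e^{x y} + 3 y e^{y} e^{x y} - 2 \sqrt{y^{2} + 1} e^{x} e^{y} - 2 e^{x} e^{2 y} - 2 e^{x}.
Matching coefficients of the independent functions:
  [e^{x} e^{2 y}, \sqrt{y^{2} + 1} e^{x} e^{y}, e^{x}]:  A = -2
  [y e^{y} e^{x y}, y^{2} e^{- y} e^{x y}, y^{3} \sqrt{y^{2} + 1} e^{x y}]:  B = 3
Solving: A = -2, B = 3.
Check against the point condition:
  u(0, 0) = 1  ⟹  A + B = 1  ✓
Hence u(x, y) = 3 e^{x y} - 2 e^{x + y}.

Answer: u(x, y) = 3 e^{x y} - 2 e^{x + y}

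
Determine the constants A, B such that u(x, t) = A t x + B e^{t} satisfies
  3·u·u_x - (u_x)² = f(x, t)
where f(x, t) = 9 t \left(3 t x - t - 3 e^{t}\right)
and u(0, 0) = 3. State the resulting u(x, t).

Answer: u(x, t) = - 3 t x + 3 e^{t}

Derivation:
Substitute the ansatz u = A t x + B e^{t} into the left-hand side.
Derivatives of the ansatz:
  u_x = A t
Term by term:
  3·u·u_x = 3 A^{2} t^{2} x + 3 A B t e^{t}
  -(u_x)² = - A^{2} t^{2}
So the left-hand side equals
  3 A^{2} t^{2} x - A^{2} t^{2} + 3 A B t e^{t}
This must equal f(x, t) identically; expanded, f = 27 t^{2} x - 9 t^{2} - 27 t e^{t}.
Matching coefficients of the independent functions:
  [t^{2}]:  - A^{2} = -9
  [t e^{t}]:  3 A B = -27
  [t^{2} x]:  3 A^{2} = 27
These equations allow (A, B) = (-3, 3) or (3, -3).
Impose the point condition(s):
  u(0, 0) = 3  ⟹  B = 3
Only A = -3, B = 3 satisfies everything.
Hence u(x, t) = - 3 t x + 3 e^{t}.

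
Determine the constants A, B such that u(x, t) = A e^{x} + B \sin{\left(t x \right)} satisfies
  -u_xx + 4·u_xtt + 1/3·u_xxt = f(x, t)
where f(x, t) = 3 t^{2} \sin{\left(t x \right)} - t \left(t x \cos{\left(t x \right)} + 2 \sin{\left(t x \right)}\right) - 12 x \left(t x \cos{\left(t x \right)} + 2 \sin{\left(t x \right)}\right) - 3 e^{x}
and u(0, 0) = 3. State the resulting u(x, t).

Answer: u(x, t) = 3 e^{x} + 3 \sin{\left(t x \right)}

Derivation:
Substitute the ansatz u = A e^{x} + B \sin{\left(t x \right)} into the left-hand side.
Derivatives of the ansatz:
  u_xx = A e^{x} - B t^{2} \sin{\left(t x \right)}
  u_xtt = - B t x^{2} \cos{\left(t x \right)} - 2 B x \sin{\left(t x \right)}
  u_xxt = - B t^{2} x \cos{\left(t x \right)} - 2 B t \sin{\left(t x \right)}
Term by term:
  -u_xx = - A e^{x} + B t^{2} \sin{\left(t x \right)}
  4·u_xtt = - 4 B t x^{2} \cos{\left(t x \right)} - 8 B x \sin{\left(t x \right)}
  1/3·u_xxt = - \frac{B t^{2} x \cos{\left(t x \right)}}{3} - \frac{2 B t \sin{\left(t x \right)}}{3}
So the left-hand side equals
  - A e^{x} - \frac{B t^{2} x \cos{\left(t x \right)}}{3} + B t^{2} \sin{\left(t x \right)} - 4 B t x^{2} \cos{\left(t x \right)} - \frac{2 B t \sin{\left(t x \right)}}{3} - 8 B x \sin{\left(t x \right)}
This must equal f(x, t) identically; expanded, f = - t^{2} x \cos{\left(t x \right)} + 3 t^{2} \sin{\left(t x \right)} - 12 t x^{2} \cos{\left(t x \right)} - 2 t \sin{\left(t x \right)} - 24 x \sin{\left(t x \right)} - 3 e^{x}.
Matching coefficients of the independent functions:
  [t \sin{\left(t x \right)}]:  - \frac{2 B}{3} = -2
  [t^{2} \sin{\left(t x \right)}]:  B = 3
  [x \sin{\left(t x \right)}]:  - 8 B = -24
  [t x^{2} \cos{\left(t x \right)}]:  - 4 B = -12
  [t^{2} x \cos{\left(t x \right)}]:  - \frac{B}{3} = -1
  [e^{x}]:  - A = -3
Solving: A = 3, B = 3.
Check against the point condition:
  u(0, 0) = 3  ⟹  A = 3  ✓
Hence u(x, t) = 3 e^{x} + 3 \sin{\left(t x \right)}.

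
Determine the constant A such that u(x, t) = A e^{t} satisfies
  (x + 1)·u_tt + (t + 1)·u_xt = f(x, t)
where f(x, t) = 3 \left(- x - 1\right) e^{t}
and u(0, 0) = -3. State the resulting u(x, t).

Answer: u(x, t) = - 3 e^{t}

Derivation:
Substitute the ansatz u = A e^{t} into the left-hand side.
Derivatives of the ansatz:
  u_tt = A e^{t}
  u_xt = 0
Term by term:
  (x + 1)·u_tt = A x e^{t} + A e^{t}
  (t + 1)·u_xt = 0
So the left-hand side equals
  A x e^{t} + A e^{t}
This must equal f(x, t) identically; expanded, f = - 3 x e^{t} - 3 e^{t}.
Matching coefficients of the independent functions:
  [x e^{t}, e^{t}]:  A = -3
Solving: A = -3.
Check against the point condition:
  u(0, 0) = -3  ⟹  A = -3  ✓
Hence u(x, t) = - 3 e^{t}.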